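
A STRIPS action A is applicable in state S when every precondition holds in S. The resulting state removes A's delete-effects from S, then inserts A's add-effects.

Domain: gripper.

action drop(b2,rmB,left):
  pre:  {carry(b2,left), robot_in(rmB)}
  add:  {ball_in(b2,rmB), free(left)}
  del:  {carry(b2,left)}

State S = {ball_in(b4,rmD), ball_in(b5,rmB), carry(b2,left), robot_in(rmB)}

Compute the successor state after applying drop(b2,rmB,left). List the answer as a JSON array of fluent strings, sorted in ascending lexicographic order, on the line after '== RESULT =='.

Compute (S \ del) ∪ add:
  pre ⊆ S: {carry(b2,left), robot_in(rmB)} ⊆ S  — applicable
  S \ del = {ball_in(b4,rmD), ball_in(b5,rmB), robot_in(rmB)}
  ∪ add   = {ball_in(b2,rmB), ball_in(b4,rmD), ball_in(b5,rmB), free(left), robot_in(rmB)}

== RESULT ==
["ball_in(b2,rmB)", "ball_in(b4,rmD)", "ball_in(b5,rmB)", "free(left)", "robot_in(rmB)"]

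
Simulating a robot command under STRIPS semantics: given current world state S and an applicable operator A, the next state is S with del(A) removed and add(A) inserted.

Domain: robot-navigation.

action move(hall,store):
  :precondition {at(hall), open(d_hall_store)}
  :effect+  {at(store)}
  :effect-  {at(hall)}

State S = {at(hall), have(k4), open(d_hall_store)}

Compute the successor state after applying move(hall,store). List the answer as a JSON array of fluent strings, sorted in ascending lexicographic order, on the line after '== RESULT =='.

Compute (S \ del) ∪ add:
  pre ⊆ S: {at(hall), open(d_hall_store)} ⊆ S  — applicable
  S \ del = {have(k4), open(d_hall_store)}
  ∪ add   = {at(store), have(k4), open(d_hall_store)}

== RESULT ==
["at(store)", "have(k4)", "open(d_hall_store)"]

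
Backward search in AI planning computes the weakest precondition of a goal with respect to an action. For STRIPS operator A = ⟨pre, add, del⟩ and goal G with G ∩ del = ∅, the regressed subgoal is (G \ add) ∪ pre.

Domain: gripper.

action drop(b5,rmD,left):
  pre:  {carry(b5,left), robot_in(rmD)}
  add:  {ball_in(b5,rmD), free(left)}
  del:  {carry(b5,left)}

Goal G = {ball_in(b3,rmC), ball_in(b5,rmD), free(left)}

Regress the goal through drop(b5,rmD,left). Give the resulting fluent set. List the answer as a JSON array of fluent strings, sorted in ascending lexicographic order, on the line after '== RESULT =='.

Compute (G \ add) ∪ pre:
  G ∩ del = {}  (empty — regression defined)
  G \ add = {ball_in(b3,rmC), ball_in(b5,rmD), free(left)} \ {ball_in(b5,rmD), free(left)} = {ball_in(b3,rmC)}
  ∪ pre   = {ball_in(b3,rmC)} ∪ {carry(b5,left), robot_in(rmD)}
          = {ball_in(b3,rmC), carry(b5,left), robot_in(rmD)}

== RESULT ==
["ball_in(b3,rmC)", "carry(b5,left)", "robot_in(rmD)"]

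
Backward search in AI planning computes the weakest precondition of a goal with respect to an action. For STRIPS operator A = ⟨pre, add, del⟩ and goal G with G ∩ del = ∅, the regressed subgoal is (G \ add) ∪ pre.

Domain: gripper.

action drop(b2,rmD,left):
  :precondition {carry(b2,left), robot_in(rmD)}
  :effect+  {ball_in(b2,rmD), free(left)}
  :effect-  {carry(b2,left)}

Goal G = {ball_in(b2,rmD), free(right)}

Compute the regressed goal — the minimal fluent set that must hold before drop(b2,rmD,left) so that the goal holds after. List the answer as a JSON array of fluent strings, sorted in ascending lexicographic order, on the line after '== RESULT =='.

Compute (G \ add) ∪ pre:
  G ∩ del = {}  (empty — regression defined)
  G \ add = {ball_in(b2,rmD), free(right)} \ {ball_in(b2,rmD), free(left)} = {free(right)}
  ∪ pre   = {free(right)} ∪ {carry(b2,left), robot_in(rmD)}
          = {carry(b2,left), free(right), robot_in(rmD)}

== RESULT ==
["carry(b2,left)", "free(right)", "robot_in(rmD)"]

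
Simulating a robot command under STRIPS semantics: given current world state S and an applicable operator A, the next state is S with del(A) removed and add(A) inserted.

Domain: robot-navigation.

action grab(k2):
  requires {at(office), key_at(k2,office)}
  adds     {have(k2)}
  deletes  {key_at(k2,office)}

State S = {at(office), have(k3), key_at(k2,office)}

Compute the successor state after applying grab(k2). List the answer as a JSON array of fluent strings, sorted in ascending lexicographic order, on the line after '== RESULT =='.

Progress:
  pre ⊆ S: {at(office), key_at(k2,office)} ⊆ S  — applicable
  S \ del = {at(office), have(k3)}
  ∪ add   = {at(office), have(k2), have(k3)}

== RESULT ==
["at(office)", "have(k2)", "have(k3)"]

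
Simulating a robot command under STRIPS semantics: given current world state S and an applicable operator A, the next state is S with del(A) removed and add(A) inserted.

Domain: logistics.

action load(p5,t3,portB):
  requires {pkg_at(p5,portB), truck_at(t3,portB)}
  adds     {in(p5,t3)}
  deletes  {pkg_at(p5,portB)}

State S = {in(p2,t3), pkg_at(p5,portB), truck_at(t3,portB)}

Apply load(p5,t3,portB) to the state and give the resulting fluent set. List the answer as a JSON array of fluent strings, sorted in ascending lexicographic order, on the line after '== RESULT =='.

Progress:
  pre ⊆ S: {pkg_at(p5,portB), truck_at(t3,portB)} ⊆ S  — applicable
  S \ del = {in(p2,t3), truck_at(t3,portB)}
  ∪ add   = {in(p2,t3), in(p5,t3), truck_at(t3,portB)}

== RESULT ==
["in(p2,t3)", "in(p5,t3)", "truck_at(t3,portB)"]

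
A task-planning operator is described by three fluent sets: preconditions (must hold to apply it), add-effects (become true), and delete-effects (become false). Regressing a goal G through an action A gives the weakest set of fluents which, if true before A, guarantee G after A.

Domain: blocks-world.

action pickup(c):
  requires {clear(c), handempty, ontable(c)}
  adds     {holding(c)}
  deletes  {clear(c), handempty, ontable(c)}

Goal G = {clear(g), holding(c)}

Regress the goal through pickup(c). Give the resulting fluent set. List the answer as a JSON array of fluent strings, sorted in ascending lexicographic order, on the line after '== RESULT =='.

Regress:
  G ∩ del = {}  (empty — regression defined)
  G \ add = {clear(g), holding(c)} \ {holding(c)} = {clear(g)}
  ∪ pre   = {clear(g)} ∪ {clear(c), handempty, ontable(c)}
          = {clear(c), clear(g), handempty, ontable(c)}

== RESULT ==
["clear(c)", "clear(g)", "handempty", "ontable(c)"]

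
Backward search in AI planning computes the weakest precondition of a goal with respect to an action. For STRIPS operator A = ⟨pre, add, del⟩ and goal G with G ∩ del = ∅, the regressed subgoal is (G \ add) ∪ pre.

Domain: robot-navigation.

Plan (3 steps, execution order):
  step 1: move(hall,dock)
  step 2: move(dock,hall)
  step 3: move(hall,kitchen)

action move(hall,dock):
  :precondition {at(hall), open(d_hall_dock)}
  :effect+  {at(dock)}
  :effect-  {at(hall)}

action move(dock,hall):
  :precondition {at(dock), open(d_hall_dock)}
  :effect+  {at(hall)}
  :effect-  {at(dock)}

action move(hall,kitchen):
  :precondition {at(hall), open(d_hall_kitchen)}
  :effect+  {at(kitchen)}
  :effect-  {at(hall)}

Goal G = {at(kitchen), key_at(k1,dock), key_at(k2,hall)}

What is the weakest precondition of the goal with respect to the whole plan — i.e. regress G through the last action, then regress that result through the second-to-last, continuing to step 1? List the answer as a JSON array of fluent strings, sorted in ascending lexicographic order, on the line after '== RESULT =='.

Work backward from the goal:
  through step 3 (move(hall,kitchen)): drop {at(kitchen)}, keep {key_at(k1,dock), key_at(k2,hall)}, require {at(hall), open(d_hall_kitchen)}
    → {at(hall), key_at(k1,dock), key_at(k2,hall), open(d_hall_kitchen)}
  through step 2 (move(dock,hall)): drop {at(hall)}, keep {key_at(k1,dock), key_at(k2,hall), open(d_hall_kitchen)}, require {at(dock), open(d_hall_dock)}
    → {at(dock), key_at(k1,dock), key_at(k2,hall), open(d_hall_dock), open(d_hall_kitchen)}
  through step 1 (move(hall,dock)): drop {at(dock)}, keep {key_at(k1,dock), key_at(k2,hall), open(d_hall_dock), open(d_hall_kitchen)}, require {at(hall), open(d_hall_dock)}
    → {at(hall), key_at(k1,dock), key_at(k2,hall), open(d_hall_dock), open(d_hall_kitchen)}

== RESULT ==
["at(hall)", "key_at(k1,dock)", "key_at(k2,hall)", "open(d_hall_dock)", "open(d_hall_kitchen)"]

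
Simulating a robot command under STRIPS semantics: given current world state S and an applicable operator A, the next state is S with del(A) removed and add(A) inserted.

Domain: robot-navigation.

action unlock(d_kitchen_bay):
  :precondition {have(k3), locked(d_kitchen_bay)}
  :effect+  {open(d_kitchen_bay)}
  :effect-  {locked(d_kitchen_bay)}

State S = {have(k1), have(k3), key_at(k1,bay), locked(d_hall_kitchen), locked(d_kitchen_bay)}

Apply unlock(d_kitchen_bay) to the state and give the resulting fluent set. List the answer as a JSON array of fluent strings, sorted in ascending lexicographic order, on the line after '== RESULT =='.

Progress:
  pre ⊆ S: {have(k3), locked(d_kitchen_bay)} ⊆ S  — applicable
  S \ del = {have(k1), have(k3), key_at(k1,bay), locked(d_hall_kitchen)}
  ∪ add   = {have(k1), have(k3), key_at(k1,bay), locked(d_hall_kitchen), open(d_kitchen_bay)}

== RESULT ==
["have(k1)", "have(k3)", "key_at(k1,bay)", "locked(d_hall_kitchen)", "open(d_kitchen_bay)"]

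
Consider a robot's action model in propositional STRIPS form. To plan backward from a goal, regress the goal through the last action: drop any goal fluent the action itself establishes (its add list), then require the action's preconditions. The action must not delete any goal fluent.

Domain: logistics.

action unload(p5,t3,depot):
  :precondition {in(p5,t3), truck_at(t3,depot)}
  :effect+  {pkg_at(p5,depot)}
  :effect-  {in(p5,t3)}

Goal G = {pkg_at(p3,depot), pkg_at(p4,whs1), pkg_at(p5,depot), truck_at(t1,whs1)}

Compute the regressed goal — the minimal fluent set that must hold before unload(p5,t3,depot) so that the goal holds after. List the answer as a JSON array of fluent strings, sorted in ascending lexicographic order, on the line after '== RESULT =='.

Regress:
  G ∩ del = {}  (empty — regression defined)
  G \ add = {pkg_at(p3,depot), pkg_at(p4,whs1), pkg_at(p5,depot), truck_at(t1,whs1)} \ {pkg_at(p5,depot)} = {pkg_at(p3,depot), pkg_at(p4,whs1), truck_at(t1,whs1)}
  ∪ pre   = {pkg_at(p3,depot), pkg_at(p4,whs1), truck_at(t1,whs1)} ∪ {in(p5,t3), truck_at(t3,depot)}
          = {in(p5,t3), pkg_at(p3,depot), pkg_at(p4,whs1), truck_at(t1,whs1), truck_at(t3,depot)}

== RESULT ==
["in(p5,t3)", "pkg_at(p3,depot)", "pkg_at(p4,whs1)", "truck_at(t1,whs1)", "truck_at(t3,depot)"]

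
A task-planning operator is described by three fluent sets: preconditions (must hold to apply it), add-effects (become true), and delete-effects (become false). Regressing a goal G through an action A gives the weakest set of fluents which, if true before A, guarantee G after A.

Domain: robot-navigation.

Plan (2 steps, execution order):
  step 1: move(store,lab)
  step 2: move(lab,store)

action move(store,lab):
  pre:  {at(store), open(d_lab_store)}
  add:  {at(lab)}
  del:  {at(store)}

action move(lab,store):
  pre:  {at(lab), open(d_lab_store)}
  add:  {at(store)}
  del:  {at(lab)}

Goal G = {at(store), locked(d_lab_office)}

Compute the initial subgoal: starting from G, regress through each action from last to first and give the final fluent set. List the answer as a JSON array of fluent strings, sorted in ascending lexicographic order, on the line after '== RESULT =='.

Regress step by step:
  through step 2 (move(lab,store)): drop {at(store)}, keep {locked(d_lab_office)}, require {at(lab), open(d_lab_store)}
    → {at(lab), locked(d_lab_office), open(d_lab_store)}
  through step 1 (move(store,lab)): drop {at(lab)}, keep {locked(d_lab_office), open(d_lab_store)}, require {at(store), open(d_lab_store)}
    → {at(store), locked(d_lab_office), open(d_lab_store)}

== RESULT ==
["at(store)", "locked(d_lab_office)", "open(d_lab_store)"]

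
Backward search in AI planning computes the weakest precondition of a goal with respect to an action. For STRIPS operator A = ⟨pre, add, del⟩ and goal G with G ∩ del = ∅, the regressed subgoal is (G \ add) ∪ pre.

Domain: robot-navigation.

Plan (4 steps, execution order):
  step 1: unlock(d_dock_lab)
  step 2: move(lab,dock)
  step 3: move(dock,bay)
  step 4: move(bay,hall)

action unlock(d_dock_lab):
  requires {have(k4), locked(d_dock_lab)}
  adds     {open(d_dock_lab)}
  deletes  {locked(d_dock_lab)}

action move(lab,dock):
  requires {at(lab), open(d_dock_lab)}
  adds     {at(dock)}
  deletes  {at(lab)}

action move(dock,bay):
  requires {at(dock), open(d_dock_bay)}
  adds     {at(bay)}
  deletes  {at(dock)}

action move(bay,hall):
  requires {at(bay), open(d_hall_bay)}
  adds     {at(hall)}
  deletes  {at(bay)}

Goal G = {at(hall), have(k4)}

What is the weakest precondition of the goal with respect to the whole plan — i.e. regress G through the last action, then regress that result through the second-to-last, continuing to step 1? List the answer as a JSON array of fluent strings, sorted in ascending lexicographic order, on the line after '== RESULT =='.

Work backward from the goal:
  through step 4 (move(bay,hall)): drop {at(hall)}, keep {have(k4)}, require {at(bay), open(d_hall_bay)}
    → {at(bay), have(k4), open(d_hall_bay)}
  through step 3 (move(dock,bay)): drop {at(bay)}, keep {have(k4), open(d_hall_bay)}, require {at(dock), open(d_dock_bay)}
    → {at(dock), have(k4), open(d_dock_bay), open(d_hall_bay)}
  through step 2 (move(lab,dock)): drop {at(dock)}, keep {have(k4), open(d_dock_bay), open(d_hall_bay)}, require {at(lab), open(d_dock_lab)}
    → {at(lab), have(k4), open(d_dock_bay), open(d_dock_lab), open(d_hall_bay)}
  through step 1 (unlock(d_dock_lab)): drop {open(d_dock_lab)}, keep {at(lab), have(k4), open(d_dock_bay), open(d_hall_bay)}, require {have(k4), locked(d_dock_lab)}
    → {at(lab), have(k4), locked(d_dock_lab), open(d_dock_bay), open(d_hall_bay)}

== RESULT ==
["at(lab)", "have(k4)", "locked(d_dock_lab)", "open(d_dock_bay)", "open(d_hall_bay)"]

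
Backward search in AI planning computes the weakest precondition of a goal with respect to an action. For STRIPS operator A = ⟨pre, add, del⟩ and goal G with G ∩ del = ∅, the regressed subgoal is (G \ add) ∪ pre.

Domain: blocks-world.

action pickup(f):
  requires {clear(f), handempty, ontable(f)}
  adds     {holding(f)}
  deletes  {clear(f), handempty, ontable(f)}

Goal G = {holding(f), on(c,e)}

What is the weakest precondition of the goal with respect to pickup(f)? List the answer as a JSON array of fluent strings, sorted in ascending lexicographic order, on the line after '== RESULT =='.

Regress:
  G ∩ del = {}  (empty — regression defined)
  G \ add = {holding(f), on(c,e)} \ {holding(f)} = {on(c,e)}
  ∪ pre   = {on(c,e)} ∪ {clear(f), handempty, ontable(f)}
          = {clear(f), handempty, on(c,e), ontable(f)}

== RESULT ==
["clear(f)", "handempty", "on(c,e)", "ontable(f)"]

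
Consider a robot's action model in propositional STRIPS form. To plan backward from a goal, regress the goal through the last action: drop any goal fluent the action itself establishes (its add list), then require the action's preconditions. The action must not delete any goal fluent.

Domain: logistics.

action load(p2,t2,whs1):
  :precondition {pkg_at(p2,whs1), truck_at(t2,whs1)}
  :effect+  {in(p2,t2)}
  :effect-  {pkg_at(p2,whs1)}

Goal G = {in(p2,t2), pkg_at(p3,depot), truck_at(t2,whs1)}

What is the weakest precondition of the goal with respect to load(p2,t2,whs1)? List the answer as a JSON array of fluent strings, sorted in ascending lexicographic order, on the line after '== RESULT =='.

Regress:
  G ∩ del = {}  (empty — regression defined)
  G \ add = {in(p2,t2), pkg_at(p3,depot), truck_at(t2,whs1)} \ {in(p2,t2)} = {pkg_at(p3,depot), truck_at(t2,whs1)}
  ∪ pre   = {pkg_at(p3,depot), truck_at(t2,whs1)} ∪ {pkg_at(p2,whs1), truck_at(t2,whs1)}
          = {pkg_at(p2,whs1), pkg_at(p3,depot), truck_at(t2,whs1)}

== RESULT ==
["pkg_at(p2,whs1)", "pkg_at(p3,depot)", "truck_at(t2,whs1)"]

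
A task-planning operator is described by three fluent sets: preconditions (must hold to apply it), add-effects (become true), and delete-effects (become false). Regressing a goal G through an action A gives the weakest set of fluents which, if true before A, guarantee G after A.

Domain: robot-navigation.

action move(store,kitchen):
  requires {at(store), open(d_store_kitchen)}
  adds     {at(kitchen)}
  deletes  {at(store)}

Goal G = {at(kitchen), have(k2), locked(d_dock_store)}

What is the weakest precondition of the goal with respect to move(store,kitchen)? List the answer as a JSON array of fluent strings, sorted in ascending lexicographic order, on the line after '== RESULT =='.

Compute (G \ add) ∪ pre:
  G ∩ del = {}  (empty — regression defined)
  G \ add = {at(kitchen), have(k2), locked(d_dock_store)} \ {at(kitchen)} = {have(k2), locked(d_dock_store)}
  ∪ pre   = {have(k2), locked(d_dock_store)} ∪ {at(store), open(d_store_kitchen)}
          = {at(store), have(k2), locked(d_dock_store), open(d_store_kitchen)}

== RESULT ==
["at(store)", "have(k2)", "locked(d_dock_store)", "open(d_store_kitchen)"]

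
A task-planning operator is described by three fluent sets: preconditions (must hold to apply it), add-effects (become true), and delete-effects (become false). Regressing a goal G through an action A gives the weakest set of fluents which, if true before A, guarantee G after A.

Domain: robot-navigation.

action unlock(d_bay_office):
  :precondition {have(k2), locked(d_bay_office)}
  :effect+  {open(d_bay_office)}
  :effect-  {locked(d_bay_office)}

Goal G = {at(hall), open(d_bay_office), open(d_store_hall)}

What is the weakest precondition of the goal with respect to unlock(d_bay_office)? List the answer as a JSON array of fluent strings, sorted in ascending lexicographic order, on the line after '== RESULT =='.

Regress:
  G ∩ del = {}  (empty — regression defined)
  G \ add = {at(hall), open(d_bay_office), open(d_store_hall)} \ {open(d_bay_office)} = {at(hall), open(d_store_hall)}
  ∪ pre   = {at(hall), open(d_store_hall)} ∪ {have(k2), locked(d_bay_office)}
          = {at(hall), have(k2), locked(d_bay_office), open(d_store_hall)}

== RESULT ==
["at(hall)", "have(k2)", "locked(d_bay_office)", "open(d_store_hall)"]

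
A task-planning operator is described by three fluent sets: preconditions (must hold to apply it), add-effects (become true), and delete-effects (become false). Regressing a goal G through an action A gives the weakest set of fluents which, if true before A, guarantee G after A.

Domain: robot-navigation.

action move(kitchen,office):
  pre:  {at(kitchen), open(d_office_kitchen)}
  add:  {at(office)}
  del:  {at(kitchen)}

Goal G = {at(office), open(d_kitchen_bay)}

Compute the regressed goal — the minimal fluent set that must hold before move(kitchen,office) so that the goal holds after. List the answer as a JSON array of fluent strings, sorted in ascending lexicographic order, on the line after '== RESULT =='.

Regress:
  G ∩ del = {}  (empty — regression defined)
  G \ add = {at(office), open(d_kitchen_bay)} \ {at(office)} = {open(d_kitchen_bay)}
  ∪ pre   = {open(d_kitchen_bay)} ∪ {at(kitchen), open(d_office_kitchen)}
          = {at(kitchen), open(d_kitchen_bay), open(d_office_kitchen)}

== RESULT ==
["at(kitchen)", "open(d_kitchen_bay)", "open(d_office_kitchen)"]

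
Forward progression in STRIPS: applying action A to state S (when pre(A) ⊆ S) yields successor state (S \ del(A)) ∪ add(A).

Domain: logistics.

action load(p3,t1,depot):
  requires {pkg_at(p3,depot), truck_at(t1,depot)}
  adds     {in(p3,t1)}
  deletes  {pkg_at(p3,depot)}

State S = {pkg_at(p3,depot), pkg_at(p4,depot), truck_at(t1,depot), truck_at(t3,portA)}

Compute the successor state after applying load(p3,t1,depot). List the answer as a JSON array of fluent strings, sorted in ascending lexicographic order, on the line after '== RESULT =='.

Compute (S \ del) ∪ add:
  pre ⊆ S: {pkg_at(p3,depot), truck_at(t1,depot)} ⊆ S  — applicable
  S \ del = {pkg_at(p4,depot), truck_at(t1,depot), truck_at(t3,portA)}
  ∪ add   = {in(p3,t1), pkg_at(p4,depot), truck_at(t1,depot), truck_at(t3,portA)}

== RESULT ==
["in(p3,t1)", "pkg_at(p4,depot)", "truck_at(t1,depot)", "truck_at(t3,portA)"]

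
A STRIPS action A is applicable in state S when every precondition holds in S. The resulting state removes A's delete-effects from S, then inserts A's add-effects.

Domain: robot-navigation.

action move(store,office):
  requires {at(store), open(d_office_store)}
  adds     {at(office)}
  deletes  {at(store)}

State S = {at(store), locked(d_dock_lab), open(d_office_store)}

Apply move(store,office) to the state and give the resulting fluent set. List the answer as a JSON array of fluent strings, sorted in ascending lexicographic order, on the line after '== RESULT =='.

Progress:
  pre ⊆ S: {at(store), open(d_office_store)} ⊆ S  — applicable
  S \ del = {locked(d_dock_lab), open(d_office_store)}
  ∪ add   = {at(office), locked(d_dock_lab), open(d_office_store)}

== RESULT ==
["at(office)", "locked(d_dock_lab)", "open(d_office_store)"]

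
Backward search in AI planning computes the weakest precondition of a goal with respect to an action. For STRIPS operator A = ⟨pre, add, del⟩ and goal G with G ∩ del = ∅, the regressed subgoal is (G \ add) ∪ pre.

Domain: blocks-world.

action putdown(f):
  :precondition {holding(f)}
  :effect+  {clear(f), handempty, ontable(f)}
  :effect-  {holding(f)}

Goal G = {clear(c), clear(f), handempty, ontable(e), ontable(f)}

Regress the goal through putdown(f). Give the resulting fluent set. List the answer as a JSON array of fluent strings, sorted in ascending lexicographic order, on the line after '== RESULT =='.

Regress:
  G ∩ del = {}  (empty — regression defined)
  G \ add = {clear(c), clear(f), handempty, ontable(e), ontable(f)} \ {clear(f), handempty, ontable(f)} = {clear(c), ontable(e)}
  ∪ pre   = {clear(c), ontable(e)} ∪ {holding(f)}
          = {clear(c), holding(f), ontable(e)}

== RESULT ==
["clear(c)", "holding(f)", "ontable(e)"]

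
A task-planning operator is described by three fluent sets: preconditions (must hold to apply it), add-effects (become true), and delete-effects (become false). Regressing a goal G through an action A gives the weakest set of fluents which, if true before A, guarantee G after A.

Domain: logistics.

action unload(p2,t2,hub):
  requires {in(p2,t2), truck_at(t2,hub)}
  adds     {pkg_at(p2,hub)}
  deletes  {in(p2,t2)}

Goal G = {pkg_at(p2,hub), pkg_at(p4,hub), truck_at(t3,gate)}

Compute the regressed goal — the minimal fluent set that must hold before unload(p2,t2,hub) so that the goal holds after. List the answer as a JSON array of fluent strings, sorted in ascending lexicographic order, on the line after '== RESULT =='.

Regress:
  G ∩ del = {}  (empty — regression defined)
  G \ add = {pkg_at(p2,hub), pkg_at(p4,hub), truck_at(t3,gate)} \ {pkg_at(p2,hub)} = {pkg_at(p4,hub), truck_at(t3,gate)}
  ∪ pre   = {pkg_at(p4,hub), truck_at(t3,gate)} ∪ {in(p2,t2), truck_at(t2,hub)}
          = {in(p2,t2), pkg_at(p4,hub), truck_at(t2,hub), truck_at(t3,gate)}

== RESULT ==
["in(p2,t2)", "pkg_at(p4,hub)", "truck_at(t2,hub)", "truck_at(t3,gate)"]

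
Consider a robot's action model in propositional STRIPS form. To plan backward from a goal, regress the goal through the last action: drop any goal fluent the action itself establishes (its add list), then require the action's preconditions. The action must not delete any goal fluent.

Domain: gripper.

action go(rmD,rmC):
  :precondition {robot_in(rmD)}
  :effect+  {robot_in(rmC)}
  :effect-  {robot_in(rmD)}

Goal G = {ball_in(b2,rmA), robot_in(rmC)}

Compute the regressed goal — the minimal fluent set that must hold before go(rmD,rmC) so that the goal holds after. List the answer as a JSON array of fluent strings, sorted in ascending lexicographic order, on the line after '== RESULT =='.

Regress:
  G ∩ del = {}  (empty — regression defined)
  G \ add = {ball_in(b2,rmA), robot_in(rmC)} \ {robot_in(rmC)} = {ball_in(b2,rmA)}
  ∪ pre   = {ball_in(b2,rmA)} ∪ {robot_in(rmD)}
          = {ball_in(b2,rmA), robot_in(rmD)}

== RESULT ==
["ball_in(b2,rmA)", "robot_in(rmD)"]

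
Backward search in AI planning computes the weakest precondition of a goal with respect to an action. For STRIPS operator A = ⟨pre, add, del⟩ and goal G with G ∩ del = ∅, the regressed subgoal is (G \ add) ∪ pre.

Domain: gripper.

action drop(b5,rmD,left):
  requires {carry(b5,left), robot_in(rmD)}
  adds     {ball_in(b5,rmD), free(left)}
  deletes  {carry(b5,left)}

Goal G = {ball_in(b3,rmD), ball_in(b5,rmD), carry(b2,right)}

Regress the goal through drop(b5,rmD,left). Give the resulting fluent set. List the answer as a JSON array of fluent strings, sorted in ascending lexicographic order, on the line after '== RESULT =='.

Regress:
  G ∩ del = {}  (empty — regression defined)
  G \ add = {ball_in(b3,rmD), ball_in(b5,rmD), carry(b2,right)} \ {ball_in(b5,rmD), free(left)} = {ball_in(b3,rmD), carry(b2,right)}
  ∪ pre   = {ball_in(b3,rmD), carry(b2,right)} ∪ {carry(b5,left), robot_in(rmD)}
          = {ball_in(b3,rmD), carry(b2,right), carry(b5,left), robot_in(rmD)}

== RESULT ==
["ball_in(b3,rmD)", "carry(b2,right)", "carry(b5,left)", "robot_in(rmD)"]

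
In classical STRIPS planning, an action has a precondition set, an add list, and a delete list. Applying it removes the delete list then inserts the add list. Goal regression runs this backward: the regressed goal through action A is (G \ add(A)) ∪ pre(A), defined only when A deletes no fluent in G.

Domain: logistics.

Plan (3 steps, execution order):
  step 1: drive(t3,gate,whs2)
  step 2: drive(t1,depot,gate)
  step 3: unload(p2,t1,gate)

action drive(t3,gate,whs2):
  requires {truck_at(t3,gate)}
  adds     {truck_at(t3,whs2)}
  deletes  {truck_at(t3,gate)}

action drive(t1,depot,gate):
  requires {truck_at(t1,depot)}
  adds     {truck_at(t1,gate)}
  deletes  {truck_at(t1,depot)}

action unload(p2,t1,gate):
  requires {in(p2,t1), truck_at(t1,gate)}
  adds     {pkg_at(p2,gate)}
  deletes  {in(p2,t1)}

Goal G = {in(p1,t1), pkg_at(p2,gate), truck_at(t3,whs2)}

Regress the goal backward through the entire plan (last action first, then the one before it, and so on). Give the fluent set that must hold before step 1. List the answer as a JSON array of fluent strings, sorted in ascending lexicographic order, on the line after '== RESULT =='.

Regress step by step:
  through step 3 (unload(p2,t1,gate)): drop {pkg_at(p2,gate)}, keep {in(p1,t1), truck_at(t3,whs2)}, require {in(p2,t1), truck_at(t1,gate)}
    → {in(p1,t1), in(p2,t1), truck_at(t1,gate), truck_at(t3,whs2)}
  through step 2 (drive(t1,depot,gate)): drop {truck_at(t1,gate)}, keep {in(p1,t1), in(p2,t1), truck_at(t3,whs2)}, require {truck_at(t1,depot)}
    → {in(p1,t1), in(p2,t1), truck_at(t1,depot), truck_at(t3,whs2)}
  through step 1 (drive(t3,gate,whs2)): drop {truck_at(t3,whs2)}, keep {in(p1,t1), in(p2,t1), truck_at(t1,depot)}, require {truck_at(t3,gate)}
    → {in(p1,t1), in(p2,t1), truck_at(t1,depot), truck_at(t3,gate)}

== RESULT ==
["in(p1,t1)", "in(p2,t1)", "truck_at(t1,depot)", "truck_at(t3,gate)"]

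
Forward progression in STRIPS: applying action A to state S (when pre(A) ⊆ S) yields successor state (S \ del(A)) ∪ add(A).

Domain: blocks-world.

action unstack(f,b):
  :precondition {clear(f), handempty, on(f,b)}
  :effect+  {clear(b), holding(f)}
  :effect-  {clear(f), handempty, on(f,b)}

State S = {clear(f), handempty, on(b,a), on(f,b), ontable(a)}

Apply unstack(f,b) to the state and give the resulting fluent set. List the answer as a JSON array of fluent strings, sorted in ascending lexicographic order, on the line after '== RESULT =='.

Compute (S \ del) ∪ add:
  pre ⊆ S: {clear(f), handempty, on(f,b)} ⊆ S  — applicable
  S \ del = {on(b,a), ontable(a)}
  ∪ add   = {clear(b), holding(f), on(b,a), ontable(a)}

== RESULT ==
["clear(b)", "holding(f)", "on(b,a)", "ontable(a)"]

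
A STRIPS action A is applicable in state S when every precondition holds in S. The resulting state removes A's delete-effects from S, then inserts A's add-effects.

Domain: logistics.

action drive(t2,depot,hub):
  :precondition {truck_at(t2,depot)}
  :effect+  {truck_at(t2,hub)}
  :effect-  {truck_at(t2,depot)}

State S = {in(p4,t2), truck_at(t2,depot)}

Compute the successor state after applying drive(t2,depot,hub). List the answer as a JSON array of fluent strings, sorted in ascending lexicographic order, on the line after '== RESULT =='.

Compute (S \ del) ∪ add:
  pre ⊆ S: {truck_at(t2,depot)} ⊆ S  — applicable
  S \ del = {in(p4,t2)}
  ∪ add   = {in(p4,t2), truck_at(t2,hub)}

== RESULT ==
["in(p4,t2)", "truck_at(t2,hub)"]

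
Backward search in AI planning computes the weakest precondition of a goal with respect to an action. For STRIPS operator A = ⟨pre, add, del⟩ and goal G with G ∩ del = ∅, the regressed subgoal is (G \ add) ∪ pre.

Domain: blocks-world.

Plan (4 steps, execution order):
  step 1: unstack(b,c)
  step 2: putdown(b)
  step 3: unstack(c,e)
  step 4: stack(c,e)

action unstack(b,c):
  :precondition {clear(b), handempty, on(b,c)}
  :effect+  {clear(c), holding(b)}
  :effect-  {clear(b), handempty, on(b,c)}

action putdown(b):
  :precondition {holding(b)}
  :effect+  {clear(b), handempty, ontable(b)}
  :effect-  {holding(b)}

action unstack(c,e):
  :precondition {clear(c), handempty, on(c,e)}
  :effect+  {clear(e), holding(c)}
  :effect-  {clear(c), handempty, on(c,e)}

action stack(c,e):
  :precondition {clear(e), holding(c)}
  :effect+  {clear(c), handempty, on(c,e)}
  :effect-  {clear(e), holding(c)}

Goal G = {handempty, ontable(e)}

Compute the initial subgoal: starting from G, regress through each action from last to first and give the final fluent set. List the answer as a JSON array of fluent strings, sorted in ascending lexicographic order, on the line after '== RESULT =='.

Work backward from the goal:
  through step 4 (stack(c,e)): drop {handempty}, keep {ontable(e)}, require {clear(e), holding(c)}
    → {clear(e), holding(c), ontable(e)}
  through step 3 (unstack(c,e)): drop {clear(e), holding(c)}, keep {ontable(e)}, require {clear(c), handempty, on(c,e)}
    → {clear(c), handempty, on(c,e), ontable(e)}
  through step 2 (putdown(b)): drop {handempty}, keep {clear(c), on(c,e), ontable(e)}, require {holding(b)}
    → {clear(c), holding(b), on(c,e), ontable(e)}
  through step 1 (unstack(b,c)): drop {clear(c), holding(b)}, keep {on(c,e), ontable(e)}, require {clear(b), handempty, on(b,c)}
    → {clear(b), handempty, on(b,c), on(c,e), ontable(e)}

== RESULT ==
["clear(b)", "handempty", "on(b,c)", "on(c,e)", "ontable(e)"]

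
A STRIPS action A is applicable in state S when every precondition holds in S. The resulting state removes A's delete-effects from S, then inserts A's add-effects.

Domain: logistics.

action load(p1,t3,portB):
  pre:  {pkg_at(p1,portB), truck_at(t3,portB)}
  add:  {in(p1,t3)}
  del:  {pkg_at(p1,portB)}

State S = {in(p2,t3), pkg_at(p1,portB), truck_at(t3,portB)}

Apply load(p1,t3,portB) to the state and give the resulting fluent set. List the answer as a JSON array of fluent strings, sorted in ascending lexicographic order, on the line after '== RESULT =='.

Progress:
  pre ⊆ S: {pkg_at(p1,portB), truck_at(t3,portB)} ⊆ S  — applicable
  S \ del = {in(p2,t3), truck_at(t3,portB)}
  ∪ add   = {in(p1,t3), in(p2,t3), truck_at(t3,portB)}

== RESULT ==
["in(p1,t3)", "in(p2,t3)", "truck_at(t3,portB)"]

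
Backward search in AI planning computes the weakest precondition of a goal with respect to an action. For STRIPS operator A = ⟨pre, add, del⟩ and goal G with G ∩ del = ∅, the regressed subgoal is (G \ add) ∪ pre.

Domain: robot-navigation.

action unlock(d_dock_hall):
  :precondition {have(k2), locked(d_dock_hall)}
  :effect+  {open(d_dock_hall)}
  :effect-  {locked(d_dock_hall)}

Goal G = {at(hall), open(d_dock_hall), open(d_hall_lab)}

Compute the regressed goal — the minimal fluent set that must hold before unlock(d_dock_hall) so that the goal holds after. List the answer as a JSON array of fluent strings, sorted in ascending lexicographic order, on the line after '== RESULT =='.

Regress:
  G ∩ del = {}  (empty — regression defined)
  G \ add = {at(hall), open(d_dock_hall), open(d_hall_lab)} \ {open(d_dock_hall)} = {at(hall), open(d_hall_lab)}
  ∪ pre   = {at(hall), open(d_hall_lab)} ∪ {have(k2), locked(d_dock_hall)}
          = {at(hall), have(k2), locked(d_dock_hall), open(d_hall_lab)}

== RESULT ==
["at(hall)", "have(k2)", "locked(d_dock_hall)", "open(d_hall_lab)"]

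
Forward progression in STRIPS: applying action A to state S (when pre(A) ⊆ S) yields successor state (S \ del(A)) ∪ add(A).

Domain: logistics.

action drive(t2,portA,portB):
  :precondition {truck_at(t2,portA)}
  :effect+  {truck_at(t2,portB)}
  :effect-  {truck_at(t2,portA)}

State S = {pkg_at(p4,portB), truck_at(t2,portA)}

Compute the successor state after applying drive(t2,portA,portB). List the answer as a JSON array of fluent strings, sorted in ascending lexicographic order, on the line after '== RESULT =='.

Progress:
  pre ⊆ S: {truck_at(t2,portA)} ⊆ S  — applicable
  S \ del = {pkg_at(p4,portB)}
  ∪ add   = {pkg_at(p4,portB), truck_at(t2,portB)}

== RESULT ==
["pkg_at(p4,portB)", "truck_at(t2,portB)"]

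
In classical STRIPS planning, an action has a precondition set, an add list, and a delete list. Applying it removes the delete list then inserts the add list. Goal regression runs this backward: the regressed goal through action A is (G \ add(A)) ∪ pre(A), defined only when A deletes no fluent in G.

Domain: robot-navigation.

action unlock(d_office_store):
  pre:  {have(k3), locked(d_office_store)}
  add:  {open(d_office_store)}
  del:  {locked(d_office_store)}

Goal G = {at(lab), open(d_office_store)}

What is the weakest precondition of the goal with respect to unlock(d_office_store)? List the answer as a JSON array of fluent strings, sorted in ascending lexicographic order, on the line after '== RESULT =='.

Regress:
  G ∩ del = {}  (empty — regression defined)
  G \ add = {at(lab), open(d_office_store)} \ {open(d_office_store)} = {at(lab)}
  ∪ pre   = {at(lab)} ∪ {have(k3), locked(d_office_store)}
          = {at(lab), have(k3), locked(d_office_store)}

== RESULT ==
["at(lab)", "have(k3)", "locked(d_office_store)"]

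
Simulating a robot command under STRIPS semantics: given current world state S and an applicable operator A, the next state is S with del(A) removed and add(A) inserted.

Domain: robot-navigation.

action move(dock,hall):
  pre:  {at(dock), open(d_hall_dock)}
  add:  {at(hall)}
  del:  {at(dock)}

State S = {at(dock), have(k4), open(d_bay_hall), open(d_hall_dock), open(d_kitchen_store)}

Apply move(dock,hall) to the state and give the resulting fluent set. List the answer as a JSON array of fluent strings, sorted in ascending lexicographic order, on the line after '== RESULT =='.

Progress:
  pre ⊆ S: {at(dock), open(d_hall_dock)} ⊆ S  — applicable
  S \ del = {have(k4), open(d_bay_hall), open(d_hall_dock), open(d_kitchen_store)}
  ∪ add   = {at(hall), have(k4), open(d_bay_hall), open(d_hall_dock), open(d_kitchen_store)}

== RESULT ==
["at(hall)", "have(k4)", "open(d_bay_hall)", "open(d_hall_dock)", "open(d_kitchen_store)"]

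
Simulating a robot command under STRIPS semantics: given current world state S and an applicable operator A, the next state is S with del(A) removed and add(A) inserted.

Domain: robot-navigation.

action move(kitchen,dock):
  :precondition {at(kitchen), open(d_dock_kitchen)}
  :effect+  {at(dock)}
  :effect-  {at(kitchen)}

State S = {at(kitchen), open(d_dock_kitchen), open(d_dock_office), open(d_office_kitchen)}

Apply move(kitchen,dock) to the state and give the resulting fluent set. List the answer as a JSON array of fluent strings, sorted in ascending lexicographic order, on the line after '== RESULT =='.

Compute (S \ del) ∪ add:
  pre ⊆ S: {at(kitchen), open(d_dock_kitchen)} ⊆ S  — applicable
  S \ del = {open(d_dock_kitchen), open(d_dock_office), open(d_office_kitchen)}
  ∪ add   = {at(dock), open(d_dock_kitchen), open(d_dock_office), open(d_office_kitchen)}

== RESULT ==
["at(dock)", "open(d_dock_kitchen)", "open(d_dock_office)", "open(d_office_kitchen)"]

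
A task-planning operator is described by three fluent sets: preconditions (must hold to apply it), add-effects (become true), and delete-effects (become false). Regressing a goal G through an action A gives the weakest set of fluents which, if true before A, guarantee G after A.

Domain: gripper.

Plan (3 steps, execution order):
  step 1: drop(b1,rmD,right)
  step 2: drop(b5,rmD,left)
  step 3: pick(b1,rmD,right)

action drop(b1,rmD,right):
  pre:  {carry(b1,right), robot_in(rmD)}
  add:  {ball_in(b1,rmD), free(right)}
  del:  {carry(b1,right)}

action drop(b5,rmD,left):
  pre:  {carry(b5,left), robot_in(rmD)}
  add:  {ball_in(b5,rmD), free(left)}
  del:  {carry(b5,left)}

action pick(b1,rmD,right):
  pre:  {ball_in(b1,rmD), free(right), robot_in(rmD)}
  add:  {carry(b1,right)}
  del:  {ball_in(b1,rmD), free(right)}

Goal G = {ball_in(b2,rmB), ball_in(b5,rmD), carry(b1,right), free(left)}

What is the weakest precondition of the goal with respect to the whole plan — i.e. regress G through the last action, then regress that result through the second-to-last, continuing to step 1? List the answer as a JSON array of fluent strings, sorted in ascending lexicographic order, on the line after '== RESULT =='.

Regress step by step:
  through step 3 (pick(b1,rmD,right)): drop {carry(b1,right)}, keep {ball_in(b2,rmB), ball_in(b5,rmD), free(left)}, require {ball_in(b1,rmD), free(right), robot_in(rmD)}
    → {ball_in(b1,rmD), ball_in(b2,rmB), ball_in(b5,rmD), free(left), free(right), robot_in(rmD)}
  through step 2 (drop(b5,rmD,left)): drop {ball_in(b5,rmD), free(left)}, keep {ball_in(b1,rmD), ball_in(b2,rmB), free(right), robot_in(rmD)}, require {carry(b5,left), robot_in(rmD)}
    → {ball_in(b1,rmD), ball_in(b2,rmB), carry(b5,left), free(right), robot_in(rmD)}
  through step 1 (drop(b1,rmD,right)): drop {ball_in(b1,rmD), free(right)}, keep {ball_in(b2,rmB), carry(b5,left), robot_in(rmD)}, require {carry(b1,right), robot_in(rmD)}
    → {ball_in(b2,rmB), carry(b1,right), carry(b5,left), robot_in(rmD)}

== RESULT ==
["ball_in(b2,rmB)", "carry(b1,right)", "carry(b5,left)", "robot_in(rmD)"]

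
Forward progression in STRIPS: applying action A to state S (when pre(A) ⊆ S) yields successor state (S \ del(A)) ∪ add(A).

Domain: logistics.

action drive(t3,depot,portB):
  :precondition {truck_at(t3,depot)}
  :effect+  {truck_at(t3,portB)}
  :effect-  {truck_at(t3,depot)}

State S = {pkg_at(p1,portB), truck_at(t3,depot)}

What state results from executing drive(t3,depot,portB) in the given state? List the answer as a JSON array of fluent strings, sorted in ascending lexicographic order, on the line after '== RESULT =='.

Progress:
  pre ⊆ S: {truck_at(t3,depot)} ⊆ S  — applicable
  S \ del = {pkg_at(p1,portB)}
  ∪ add   = {pkg_at(p1,portB), truck_at(t3,portB)}

== RESULT ==
["pkg_at(p1,portB)", "truck_at(t3,portB)"]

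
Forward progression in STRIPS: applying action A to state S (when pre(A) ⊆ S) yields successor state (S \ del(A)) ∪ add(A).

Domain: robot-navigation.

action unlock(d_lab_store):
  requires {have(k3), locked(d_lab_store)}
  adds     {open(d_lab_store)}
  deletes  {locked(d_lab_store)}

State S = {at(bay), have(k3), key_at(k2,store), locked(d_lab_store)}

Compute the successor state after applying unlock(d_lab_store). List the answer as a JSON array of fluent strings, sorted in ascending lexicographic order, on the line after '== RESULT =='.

Compute (S \ del) ∪ add:
  pre ⊆ S: {have(k3), locked(d_lab_store)} ⊆ S  — applicable
  S \ del = {at(bay), have(k3), key_at(k2,store)}
  ∪ add   = {at(bay), have(k3), key_at(k2,store), open(d_lab_store)}

== RESULT ==
["at(bay)", "have(k3)", "key_at(k2,store)", "open(d_lab_store)"]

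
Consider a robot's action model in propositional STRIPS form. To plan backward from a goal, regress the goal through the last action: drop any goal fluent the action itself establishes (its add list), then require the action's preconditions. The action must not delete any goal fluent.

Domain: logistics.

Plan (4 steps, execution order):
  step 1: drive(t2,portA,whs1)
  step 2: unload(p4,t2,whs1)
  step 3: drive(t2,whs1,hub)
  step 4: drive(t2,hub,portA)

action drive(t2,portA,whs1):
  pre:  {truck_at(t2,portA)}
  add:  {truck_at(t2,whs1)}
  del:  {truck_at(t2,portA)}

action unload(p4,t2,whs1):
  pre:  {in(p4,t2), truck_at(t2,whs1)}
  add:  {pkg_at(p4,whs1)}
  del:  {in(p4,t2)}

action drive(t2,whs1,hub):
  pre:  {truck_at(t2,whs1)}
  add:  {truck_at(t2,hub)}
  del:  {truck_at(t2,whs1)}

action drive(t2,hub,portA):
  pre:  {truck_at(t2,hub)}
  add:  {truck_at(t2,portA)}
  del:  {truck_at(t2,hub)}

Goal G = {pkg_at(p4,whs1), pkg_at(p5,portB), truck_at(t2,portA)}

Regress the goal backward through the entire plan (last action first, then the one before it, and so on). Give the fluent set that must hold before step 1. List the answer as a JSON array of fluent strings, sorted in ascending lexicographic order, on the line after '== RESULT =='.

Work backward from the goal:
  through step 4 (drive(t2,hub,portA)): drop {truck_at(t2,portA)}, keep {pkg_at(p4,whs1), pkg_at(p5,portB)}, require {truck_at(t2,hub)}
    → {pkg_at(p4,whs1), pkg_at(p5,portB), truck_at(t2,hub)}
  through step 3 (drive(t2,whs1,hub)): drop {truck_at(t2,hub)}, keep {pkg_at(p4,whs1), pkg_at(p5,portB)}, require {truck_at(t2,whs1)}
    → {pkg_at(p4,whs1), pkg_at(p5,portB), truck_at(t2,whs1)}
  through step 2 (unload(p4,t2,whs1)): drop {pkg_at(p4,whs1)}, keep {pkg_at(p5,portB), truck_at(t2,whs1)}, require {in(p4,t2), truck_at(t2,whs1)}
    → {in(p4,t2), pkg_at(p5,portB), truck_at(t2,whs1)}
  through step 1 (drive(t2,portA,whs1)): drop {truck_at(t2,whs1)}, keep {in(p4,t2), pkg_at(p5,portB)}, require {truck_at(t2,portA)}
    → {in(p4,t2), pkg_at(p5,portB), truck_at(t2,portA)}

== RESULT ==
["in(p4,t2)", "pkg_at(p5,portB)", "truck_at(t2,portA)"]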